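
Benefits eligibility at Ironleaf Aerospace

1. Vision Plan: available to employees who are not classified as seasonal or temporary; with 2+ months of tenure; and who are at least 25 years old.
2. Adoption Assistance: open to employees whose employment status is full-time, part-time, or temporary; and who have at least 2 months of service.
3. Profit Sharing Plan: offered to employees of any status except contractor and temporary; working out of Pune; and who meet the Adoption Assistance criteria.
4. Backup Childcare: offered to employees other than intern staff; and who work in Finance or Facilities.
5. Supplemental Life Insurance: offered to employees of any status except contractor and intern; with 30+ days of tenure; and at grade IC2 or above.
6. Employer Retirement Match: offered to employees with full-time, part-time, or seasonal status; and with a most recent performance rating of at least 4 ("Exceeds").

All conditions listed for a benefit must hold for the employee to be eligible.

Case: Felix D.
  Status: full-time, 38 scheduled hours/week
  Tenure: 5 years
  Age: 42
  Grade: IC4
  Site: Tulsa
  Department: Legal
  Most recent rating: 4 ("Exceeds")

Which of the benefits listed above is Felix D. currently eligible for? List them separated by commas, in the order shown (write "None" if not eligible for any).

Vision Plan, Adoption Assistance, Supplemental Life Insurance, Employer Retirement Match

Vision Plan — status full-time ✓ (not excluded); service 5 years ≥ 2 months (≈60 days) ✓; age 42 ≥ 25 ✓ → eligible.
Adoption Assistance — status full-time ✓; service 5 years ≥ 2 months (≈60 days) ✓ → eligible.
Profit Sharing Plan — status full-time ✓ (not excluded); site Tulsa ✗ (not Pune) → not eligible.
Backup Childcare — status full-time ✓ (not excluded); dept Legal ✗ → not eligible.
Supplemental Life Insurance — status full-time ✓ (not excluded); service 5 years ≥ 30 days ✓; grade IC4 ≥ IC2 ✓ → eligible.
Employer Retirement Match — status full-time ✓; rating 4 ≥ 4 ✓ → eligible.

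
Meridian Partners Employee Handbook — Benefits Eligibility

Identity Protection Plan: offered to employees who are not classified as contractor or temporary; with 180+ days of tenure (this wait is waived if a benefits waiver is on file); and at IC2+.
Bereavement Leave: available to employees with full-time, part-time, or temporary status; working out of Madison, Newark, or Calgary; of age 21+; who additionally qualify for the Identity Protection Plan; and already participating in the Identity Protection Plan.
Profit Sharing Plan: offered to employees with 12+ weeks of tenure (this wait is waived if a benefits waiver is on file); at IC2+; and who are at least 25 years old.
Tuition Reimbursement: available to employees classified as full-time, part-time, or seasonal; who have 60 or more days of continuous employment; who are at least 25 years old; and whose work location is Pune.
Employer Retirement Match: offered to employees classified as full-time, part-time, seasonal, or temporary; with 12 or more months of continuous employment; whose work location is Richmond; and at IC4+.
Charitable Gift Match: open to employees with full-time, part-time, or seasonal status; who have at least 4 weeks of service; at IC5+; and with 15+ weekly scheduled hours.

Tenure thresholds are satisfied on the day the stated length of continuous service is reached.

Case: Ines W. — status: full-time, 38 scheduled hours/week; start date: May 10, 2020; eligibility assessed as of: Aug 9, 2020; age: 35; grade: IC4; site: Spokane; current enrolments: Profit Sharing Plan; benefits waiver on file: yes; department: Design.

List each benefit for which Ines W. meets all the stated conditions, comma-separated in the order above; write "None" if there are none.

Service from May 10, 2020 to Aug 9, 2020: 91 days.
Identity Protection Plan — status full-time ✓ (not excluded); benefits waiver on file ✓; grade IC4 ≥ IC2 ✓ → eligible.
Bereavement Leave — status full-time ✓; site Spokane ✗ (not Madison, Newark, or Calgary) → not eligible.
Profit Sharing Plan — benefits waiver on file ✓; grade IC4 ≥ IC2 ✓; age 35 ≥ 25 ✓ → eligible.
Tuition Reimbursement — status full-time ✓; service 91 days ≥ 60 days ✓; age 35 ≥ 25 ✓; site Spokane ✗ (not Pune) → not eligible.
Employer Retirement Match — status full-time ✓; service 91 days < 12 months (≈360 days) ✗ → not eligible.
Charitable Gift Match — status full-time ✓; service 91 days ≥ 4 weeks (≈28 days) ✓; grade IC4 < IC5 ✗ → not eligible.

Identity Protection Plan, Profit Sharing Plan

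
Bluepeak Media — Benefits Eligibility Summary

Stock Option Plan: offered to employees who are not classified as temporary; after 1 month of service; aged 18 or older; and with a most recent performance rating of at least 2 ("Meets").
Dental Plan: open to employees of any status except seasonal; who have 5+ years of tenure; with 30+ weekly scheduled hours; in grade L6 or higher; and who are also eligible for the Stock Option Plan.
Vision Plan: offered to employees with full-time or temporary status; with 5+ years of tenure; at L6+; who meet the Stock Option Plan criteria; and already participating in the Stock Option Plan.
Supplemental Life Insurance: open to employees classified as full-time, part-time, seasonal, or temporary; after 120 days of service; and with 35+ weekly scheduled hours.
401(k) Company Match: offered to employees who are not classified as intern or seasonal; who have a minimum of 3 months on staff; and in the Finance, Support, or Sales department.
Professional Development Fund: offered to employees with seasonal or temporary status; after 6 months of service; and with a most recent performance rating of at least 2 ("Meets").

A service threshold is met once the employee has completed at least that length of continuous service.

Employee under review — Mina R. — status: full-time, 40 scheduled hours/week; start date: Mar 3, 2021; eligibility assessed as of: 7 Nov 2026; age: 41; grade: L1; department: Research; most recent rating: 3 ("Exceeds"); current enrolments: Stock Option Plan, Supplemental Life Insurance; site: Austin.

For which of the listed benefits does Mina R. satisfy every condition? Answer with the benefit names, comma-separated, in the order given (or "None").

Service from Mar 3, 2021 to 7 Nov 2026: 2075 days.
Stock Option Plan — status full-time ✓ (not excluded); service 2075 days ≥ 1 month (≈30 days) ✓; age 41 ≥ 18 ✓; rating 3 ≥ 2 ✓ → eligible.
Dental Plan — status full-time ✓ (not excluded); service 2075 days ≥ 5 years (≈1825 days) ✓; 40 hrs/wk ≥ 30 ✓; grade L1 < L6 ✗ → not eligible.
Vision Plan — status full-time ✓; service 2075 days ≥ 5 years (≈1825 days) ✓; grade L1 < L6 ✗ → not eligible.
Supplemental Life Insurance — status full-time ✓; service 2075 days ≥ 120 days ✓; 40 hrs/wk ≥ 35 ✓ → eligible.
401(k) Company Match — status full-time ✓ (not excluded); service 2075 days ≥ 3 months (≈90 days) ✓; dept Research ✗ → not eligible.
Professional Development Fund — status full-time ✗ (requires seasonal or temporary) → not eligible.

Stock Option Plan, Supplemental Life Insurance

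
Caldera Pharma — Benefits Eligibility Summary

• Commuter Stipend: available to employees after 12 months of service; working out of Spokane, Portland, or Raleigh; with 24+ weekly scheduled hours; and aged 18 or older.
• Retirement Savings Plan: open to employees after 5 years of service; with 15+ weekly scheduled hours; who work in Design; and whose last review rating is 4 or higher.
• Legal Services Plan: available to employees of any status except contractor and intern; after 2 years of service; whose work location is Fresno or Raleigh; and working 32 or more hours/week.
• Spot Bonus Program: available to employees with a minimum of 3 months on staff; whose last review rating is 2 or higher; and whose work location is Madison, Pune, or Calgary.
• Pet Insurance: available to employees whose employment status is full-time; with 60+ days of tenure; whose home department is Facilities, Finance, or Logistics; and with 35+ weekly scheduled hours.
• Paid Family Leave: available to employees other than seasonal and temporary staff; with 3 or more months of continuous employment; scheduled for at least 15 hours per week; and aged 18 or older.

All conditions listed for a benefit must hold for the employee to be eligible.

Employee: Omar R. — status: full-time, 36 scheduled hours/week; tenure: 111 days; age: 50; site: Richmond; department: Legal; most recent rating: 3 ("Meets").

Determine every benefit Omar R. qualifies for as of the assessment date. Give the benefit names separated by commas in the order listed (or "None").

Paid Family Leave

Commuter Stipend — service 111 days < 12 months (≈360 days) ✗ → not eligible.
Retirement Savings Plan — service 111 days < 5 years (≈1825 days) ✗ → not eligible.
Legal Services Plan — status full-time ✓ (not excluded); service 111 days < 2 years (≈730 days) ✗ → not eligible.
Spot Bonus Program — service 111 days ≥ 3 months (≈90 days) ✓; rating 3 ≥ 2 ✓; site Richmond ✗ (not Madison, Pune, or Calgary) → not eligible.
Pet Insurance — status full-time ✓; service 111 days ≥ 60 days ✓; dept Legal ✗ → not eligible.
Paid Family Leave — status full-time ✓ (not excluded); service 111 days ≥ 3 months (≈90 days) ✓; 36 hrs/wk ≥ 15 ✓; age 50 ≥ 18 ✓ → eligible.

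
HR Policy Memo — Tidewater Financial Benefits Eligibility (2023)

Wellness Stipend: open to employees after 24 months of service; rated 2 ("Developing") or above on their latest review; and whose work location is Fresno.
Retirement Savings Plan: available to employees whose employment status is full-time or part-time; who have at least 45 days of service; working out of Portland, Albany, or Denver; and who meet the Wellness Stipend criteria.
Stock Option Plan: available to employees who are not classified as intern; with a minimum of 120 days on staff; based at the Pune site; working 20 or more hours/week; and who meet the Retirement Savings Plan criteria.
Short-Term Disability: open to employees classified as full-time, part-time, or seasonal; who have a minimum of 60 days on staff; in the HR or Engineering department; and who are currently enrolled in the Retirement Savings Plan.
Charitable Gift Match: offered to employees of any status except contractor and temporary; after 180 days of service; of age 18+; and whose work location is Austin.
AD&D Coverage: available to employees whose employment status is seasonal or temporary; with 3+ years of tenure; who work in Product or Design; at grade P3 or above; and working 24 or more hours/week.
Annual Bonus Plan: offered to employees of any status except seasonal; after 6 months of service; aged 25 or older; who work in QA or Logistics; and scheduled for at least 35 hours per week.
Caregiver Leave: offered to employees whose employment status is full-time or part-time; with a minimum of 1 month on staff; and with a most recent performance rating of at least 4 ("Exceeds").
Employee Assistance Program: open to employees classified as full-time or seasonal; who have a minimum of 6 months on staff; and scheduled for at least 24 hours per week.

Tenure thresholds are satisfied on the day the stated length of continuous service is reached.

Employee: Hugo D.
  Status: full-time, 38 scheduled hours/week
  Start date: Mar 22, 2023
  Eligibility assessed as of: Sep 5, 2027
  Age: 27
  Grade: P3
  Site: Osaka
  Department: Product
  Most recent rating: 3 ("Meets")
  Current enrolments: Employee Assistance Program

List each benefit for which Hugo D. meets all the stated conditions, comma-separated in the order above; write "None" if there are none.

Employee Assistance Program

Service from Mar 22, 2023 to Sep 5, 2027: 1628 days.
Wellness Stipend — service 1628 days ≥ 24 months (≈720 days) ✓; rating 3 ≥ 2 ✓; site Osaka ✗ (not Fresno) → not eligible.
Retirement Savings Plan — status full-time ✓; service 1628 days ≥ 45 days ✓; site Osaka ✗ (not Portland, Albany, or Denver) → not eligible.
Stock Option Plan — status full-time ✓ (not excluded); service 1628 days ≥ 120 days ✓; site Osaka ✗ (not Pune) → not eligible.
Short-Term Disability — status full-time ✓; service 1628 days ≥ 60 days ✓; dept Product ✗ → not eligible.
Charitable Gift Match — status full-time ✓ (not excluded); service 1628 days ≥ 180 days ✓; age 27 ≥ 18 ✓; site Osaka ✗ (not Austin) → not eligible.
AD&D Coverage — status full-time ✗ (requires seasonal or temporary) → not eligible.
Annual Bonus Plan — status full-time ✓ (not excluded); service 1628 days ≥ 6 months (≈180 days) ✓; age 27 ≥ 25 ✓; dept Product ✗ → not eligible.
Caregiver Leave — status full-time ✓; service 1628 days ≥ 1 month (≈30 days) ✓; rating 3 < 4 ✗ → not eligible.
Employee Assistance Program — status full-time ✓; service 1628 days ≥ 6 months (≈180 days) ✓; 38 hrs/wk ≥ 24 ✓ → eligible.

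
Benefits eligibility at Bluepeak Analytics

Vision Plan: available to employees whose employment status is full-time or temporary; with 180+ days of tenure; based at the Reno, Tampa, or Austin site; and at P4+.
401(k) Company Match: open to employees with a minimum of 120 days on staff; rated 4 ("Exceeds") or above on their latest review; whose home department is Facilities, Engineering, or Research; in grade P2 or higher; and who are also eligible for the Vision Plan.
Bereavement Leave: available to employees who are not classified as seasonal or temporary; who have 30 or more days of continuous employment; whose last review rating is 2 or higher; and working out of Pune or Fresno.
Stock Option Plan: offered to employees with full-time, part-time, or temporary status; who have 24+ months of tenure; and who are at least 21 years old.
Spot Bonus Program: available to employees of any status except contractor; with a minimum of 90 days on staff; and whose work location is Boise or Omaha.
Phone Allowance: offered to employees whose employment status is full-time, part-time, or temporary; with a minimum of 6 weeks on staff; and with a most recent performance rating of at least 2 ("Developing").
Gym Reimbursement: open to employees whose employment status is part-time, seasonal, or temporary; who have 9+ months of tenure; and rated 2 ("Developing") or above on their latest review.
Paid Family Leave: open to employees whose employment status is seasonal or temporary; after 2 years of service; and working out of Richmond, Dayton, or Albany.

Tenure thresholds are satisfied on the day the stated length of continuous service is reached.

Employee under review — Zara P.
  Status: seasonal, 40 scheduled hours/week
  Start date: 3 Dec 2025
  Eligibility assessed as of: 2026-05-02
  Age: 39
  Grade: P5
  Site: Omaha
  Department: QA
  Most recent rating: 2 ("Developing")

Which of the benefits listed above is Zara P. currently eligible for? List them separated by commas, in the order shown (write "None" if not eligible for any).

Service from 3 Dec 2025 to 2026-05-02: 150 days.
Vision Plan — status seasonal ✗ (requires full-time or temporary) → not eligible.
401(k) Company Match — service 150 days ≥ 120 days ✓; rating 2 < 4 ✗ → not eligible.
Bereavement Leave — status seasonal ✗ (excluded) → not eligible.
Stock Option Plan — status seasonal ✗ (requires full-time, part-time, or temporary) → not eligible.
Spot Bonus Program — status seasonal ✓ (not excluded); service 150 days ≥ 90 days ✓; site Omaha ✓ → eligible.
Phone Allowance — status seasonal ✗ (requires full-time, part-time, or temporary) → not eligible.
Gym Reimbursement — status seasonal ✓; service 150 days < 9 months (≈270 days) ✗ → not eligible.
Paid Family Leave — status seasonal ✓; service 150 days < 2 years (≈730 days) ✗ → not eligible.

Spot Bonus Program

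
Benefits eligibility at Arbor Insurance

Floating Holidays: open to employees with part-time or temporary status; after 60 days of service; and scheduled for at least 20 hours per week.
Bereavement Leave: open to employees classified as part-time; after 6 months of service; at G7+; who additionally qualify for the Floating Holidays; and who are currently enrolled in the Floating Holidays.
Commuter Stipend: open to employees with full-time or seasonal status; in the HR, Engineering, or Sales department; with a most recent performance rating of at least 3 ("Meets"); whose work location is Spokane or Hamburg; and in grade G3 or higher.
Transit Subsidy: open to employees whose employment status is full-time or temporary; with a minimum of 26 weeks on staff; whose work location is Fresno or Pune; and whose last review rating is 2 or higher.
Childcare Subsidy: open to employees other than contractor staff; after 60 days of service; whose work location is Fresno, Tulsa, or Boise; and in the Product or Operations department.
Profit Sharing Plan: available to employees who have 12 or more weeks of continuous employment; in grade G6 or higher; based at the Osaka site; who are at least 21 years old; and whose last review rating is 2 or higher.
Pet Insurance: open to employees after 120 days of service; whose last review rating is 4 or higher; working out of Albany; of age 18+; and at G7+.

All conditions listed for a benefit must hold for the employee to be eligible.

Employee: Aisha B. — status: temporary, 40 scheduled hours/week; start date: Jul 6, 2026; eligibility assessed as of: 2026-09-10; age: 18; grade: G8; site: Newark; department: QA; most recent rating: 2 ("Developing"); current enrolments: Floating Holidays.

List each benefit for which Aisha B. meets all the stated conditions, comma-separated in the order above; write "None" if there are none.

Floating Holidays

Service from Jul 6, 2026 to 2026-09-10: 66 days.
Floating Holidays — status temporary ✓; service 66 days ≥ 60 days ✓; 40 hrs/wk ≥ 20 ✓ → eligible.
Bereavement Leave — status temporary ✗ (requires part-time) → not eligible.
Commuter Stipend — status temporary ✗ (requires full-time or seasonal) → not eligible.
Transit Subsidy — status temporary ✓; service 66 days < 26 weeks (≈182 days) ✗ → not eligible.
Childcare Subsidy — status temporary ✓ (not excluded); service 66 days ≥ 60 days ✓; site Newark ✗ (not Fresno, Tulsa, or Boise) → not eligible.
Profit Sharing Plan — service 66 days < 12 weeks (≈84 days) ✗ → not eligible.
Pet Insurance — service 66 days < 120 days ✗ → not eligible.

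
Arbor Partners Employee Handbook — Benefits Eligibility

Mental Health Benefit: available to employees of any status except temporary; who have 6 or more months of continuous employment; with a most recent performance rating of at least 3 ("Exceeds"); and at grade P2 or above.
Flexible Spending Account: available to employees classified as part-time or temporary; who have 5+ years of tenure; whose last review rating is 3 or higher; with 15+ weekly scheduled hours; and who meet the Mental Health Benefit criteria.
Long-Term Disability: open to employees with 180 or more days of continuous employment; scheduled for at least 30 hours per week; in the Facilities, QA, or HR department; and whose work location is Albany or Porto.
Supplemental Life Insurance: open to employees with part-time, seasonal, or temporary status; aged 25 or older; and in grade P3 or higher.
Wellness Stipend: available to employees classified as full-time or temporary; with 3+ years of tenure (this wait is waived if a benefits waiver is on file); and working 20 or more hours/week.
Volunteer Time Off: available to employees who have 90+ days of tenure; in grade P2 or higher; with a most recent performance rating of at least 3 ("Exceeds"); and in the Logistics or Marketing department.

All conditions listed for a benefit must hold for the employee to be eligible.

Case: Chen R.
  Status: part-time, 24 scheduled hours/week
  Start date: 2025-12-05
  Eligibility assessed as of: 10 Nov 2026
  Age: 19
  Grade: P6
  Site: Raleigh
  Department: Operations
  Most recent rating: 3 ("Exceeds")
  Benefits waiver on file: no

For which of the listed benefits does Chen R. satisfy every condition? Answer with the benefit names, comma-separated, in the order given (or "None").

Service from 2025-12-05 to 10 Nov 2026: 340 days.
Mental Health Benefit — status part-time ✓ (not excluded); service 340 days ≥ 6 months (≈180 days) ✓; rating 3 ≥ 3 ✓; grade P6 ≥ P2 ✓ → eligible.
Flexible Spending Account — status part-time ✓; service 340 days < 5 years (≈1825 days) ✗ → not eligible.
Long-Term Disability — service 340 days ≥ 180 days ✓; 24 hrs/wk < 30 ✗ → not eligible.
Supplemental Life Insurance — status part-time ✓; age 19 < 25 ✗ → not eligible.
Wellness Stipend — status part-time ✗ (requires full-time or temporary) → not eligible.
Volunteer Time Off — service 340 days ≥ 90 days ✓; grade P6 ≥ P2 ✓; rating 3 ≥ 3 ✓; dept Operations ✗ → not eligible.

Mental Health Benefit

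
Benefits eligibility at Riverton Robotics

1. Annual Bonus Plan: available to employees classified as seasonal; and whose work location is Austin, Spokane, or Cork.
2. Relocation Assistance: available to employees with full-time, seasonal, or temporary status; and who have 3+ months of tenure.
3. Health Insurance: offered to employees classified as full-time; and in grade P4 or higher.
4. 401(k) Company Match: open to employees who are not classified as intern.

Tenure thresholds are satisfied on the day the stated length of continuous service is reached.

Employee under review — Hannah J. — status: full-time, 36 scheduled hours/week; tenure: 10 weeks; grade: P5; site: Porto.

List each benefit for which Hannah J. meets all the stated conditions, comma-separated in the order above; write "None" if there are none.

Annual Bonus Plan — status full-time ✗ (requires seasonal) → not eligible.
Relocation Assistance — status full-time ✓; service 10 weeks < 3 months (≈90 days) ✗ → not eligible.
Health Insurance — status full-time ✓; grade P5 ≥ P4 ✓ → eligible.
401(k) Company Match — status full-time ✓ (not excluded) → eligible.

Health Insurance, 401(k) Company Match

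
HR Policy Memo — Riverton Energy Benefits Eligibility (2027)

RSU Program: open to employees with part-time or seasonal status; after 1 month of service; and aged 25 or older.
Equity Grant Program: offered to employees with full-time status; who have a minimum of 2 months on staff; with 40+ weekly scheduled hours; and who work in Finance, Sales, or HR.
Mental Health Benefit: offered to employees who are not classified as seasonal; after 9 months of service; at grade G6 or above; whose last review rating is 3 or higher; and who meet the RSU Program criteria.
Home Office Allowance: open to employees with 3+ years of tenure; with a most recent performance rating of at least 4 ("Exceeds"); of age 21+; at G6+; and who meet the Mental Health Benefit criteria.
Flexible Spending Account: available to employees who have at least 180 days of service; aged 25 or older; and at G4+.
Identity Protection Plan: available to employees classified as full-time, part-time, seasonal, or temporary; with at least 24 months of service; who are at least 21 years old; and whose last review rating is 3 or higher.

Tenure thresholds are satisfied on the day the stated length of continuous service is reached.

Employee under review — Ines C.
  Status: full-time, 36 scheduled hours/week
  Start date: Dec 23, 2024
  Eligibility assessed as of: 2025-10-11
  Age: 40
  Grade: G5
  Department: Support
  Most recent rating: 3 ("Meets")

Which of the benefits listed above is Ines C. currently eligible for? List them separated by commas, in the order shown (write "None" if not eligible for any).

Service from Dec 23, 2024 to 2025-10-11: 292 days.
RSU Program — status full-time ✗ (requires part-time or seasonal) → not eligible.
Equity Grant Program — status full-time ✓; service 292 days ≥ 2 months (≈60 days) ✓; 36 hrs/wk < 40 ✗ → not eligible.
Mental Health Benefit — status full-time ✓ (not excluded); service 292 days ≥ 9 months (≈270 days) ✓; grade G5 < G6 ✗ → not eligible.
Home Office Allowance — service 292 days < 3 years (≈1095 days) ✗ → not eligible.
Flexible Spending Account — service 292 days ≥ 180 days ✓; age 40 ≥ 25 ✓; grade G5 ≥ G4 ✓ → eligible.
Identity Protection Plan — status full-time ✓; service 292 days < 24 months (≈720 days) ✗ → not eligible.

Flexible Spending Account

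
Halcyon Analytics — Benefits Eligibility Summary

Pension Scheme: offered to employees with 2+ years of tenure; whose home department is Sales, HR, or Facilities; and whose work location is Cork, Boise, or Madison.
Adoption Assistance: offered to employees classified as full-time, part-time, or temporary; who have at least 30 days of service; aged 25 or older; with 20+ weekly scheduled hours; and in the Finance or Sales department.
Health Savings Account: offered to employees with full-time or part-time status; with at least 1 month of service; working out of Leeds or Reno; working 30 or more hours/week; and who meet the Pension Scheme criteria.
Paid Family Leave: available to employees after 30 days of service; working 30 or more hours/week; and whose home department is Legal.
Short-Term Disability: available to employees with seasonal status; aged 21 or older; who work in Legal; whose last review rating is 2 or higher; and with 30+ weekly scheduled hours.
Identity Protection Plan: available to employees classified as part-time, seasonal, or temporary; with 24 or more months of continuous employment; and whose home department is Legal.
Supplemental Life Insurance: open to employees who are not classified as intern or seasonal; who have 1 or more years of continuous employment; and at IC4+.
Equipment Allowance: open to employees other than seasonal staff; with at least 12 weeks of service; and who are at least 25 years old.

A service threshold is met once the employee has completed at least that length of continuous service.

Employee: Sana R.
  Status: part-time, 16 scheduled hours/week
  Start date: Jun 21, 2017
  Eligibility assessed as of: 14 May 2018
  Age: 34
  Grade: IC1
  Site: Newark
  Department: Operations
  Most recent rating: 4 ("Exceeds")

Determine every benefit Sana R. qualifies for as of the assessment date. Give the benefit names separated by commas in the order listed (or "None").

Equipment Allowance

Service from Jun 21, 2017 to 14 May 2018: 327 days.
Pension Scheme — service 327 days < 2 years (≈730 days) ✗ → not eligible.
Adoption Assistance — status part-time ✓; service 327 days ≥ 30 days ✓; age 34 ≥ 25 ✓; 16 hrs/wk < 20 ✗ → not eligible.
Health Savings Account — status part-time ✓; service 327 days ≥ 1 month (≈30 days) ✓; site Newark ✗ (not Leeds or Reno) → not eligible.
Paid Family Leave — service 327 days ≥ 30 days ✓; 16 hrs/wk < 30 ✗ → not eligible.
Short-Term Disability — status part-time ✗ (requires seasonal) → not eligible.
Identity Protection Plan — status part-time ✓; service 327 days < 24 months (≈720 days) ✗ → not eligible.
Supplemental Life Insurance — status part-time ✓ (not excluded); service 327 days < 1 year (≈365 days) ✗ → not eligible.
Equipment Allowance — status part-time ✓ (not excluded); service 327 days ≥ 12 weeks (≈84 days) ✓; age 34 ≥ 25 ✓ → eligible.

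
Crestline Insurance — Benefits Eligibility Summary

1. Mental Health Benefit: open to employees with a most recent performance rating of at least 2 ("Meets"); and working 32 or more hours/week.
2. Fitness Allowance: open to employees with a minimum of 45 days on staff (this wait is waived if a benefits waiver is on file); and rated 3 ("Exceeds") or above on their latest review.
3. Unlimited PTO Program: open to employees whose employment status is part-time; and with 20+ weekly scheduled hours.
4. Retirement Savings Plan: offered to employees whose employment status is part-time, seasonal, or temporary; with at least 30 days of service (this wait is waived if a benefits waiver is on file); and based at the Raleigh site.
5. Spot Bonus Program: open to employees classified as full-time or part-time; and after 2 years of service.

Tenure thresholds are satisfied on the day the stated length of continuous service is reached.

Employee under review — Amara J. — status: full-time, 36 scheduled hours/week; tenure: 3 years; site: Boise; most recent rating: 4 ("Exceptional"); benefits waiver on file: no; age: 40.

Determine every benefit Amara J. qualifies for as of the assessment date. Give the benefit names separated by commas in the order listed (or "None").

Mental Health Benefit, Fitness Allowance, Spot Bonus Program

Mental Health Benefit — rating 4 ≥ 2 ✓; 36 hrs/wk ≥ 32 ✓ → eligible.
Fitness Allowance — no waiver, service 3 years ≥ 45 days ✓; rating 4 ≥ 3 ✓ → eligible.
Unlimited PTO Program — status full-time ✗ (requires part-time) → not eligible.
Retirement Savings Plan — status full-time ✗ (requires part-time, seasonal, or temporary) → not eligible.
Spot Bonus Program — status full-time ✓; service 3 years ≥ 2 years ✓ → eligible.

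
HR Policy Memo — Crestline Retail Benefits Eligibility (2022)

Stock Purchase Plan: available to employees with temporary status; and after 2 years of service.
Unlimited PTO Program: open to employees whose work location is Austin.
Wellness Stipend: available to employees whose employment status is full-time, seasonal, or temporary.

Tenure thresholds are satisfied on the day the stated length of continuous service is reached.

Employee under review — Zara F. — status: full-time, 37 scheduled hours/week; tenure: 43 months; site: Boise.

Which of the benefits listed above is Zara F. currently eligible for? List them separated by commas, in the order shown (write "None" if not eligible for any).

Wellness Stipend

Stock Purchase Plan — status full-time ✗ (requires temporary) → not eligible.
Unlimited PTO Program — site Boise ✗ (not Austin) → not eligible.
Wellness Stipend — status full-time ✓ → eligible.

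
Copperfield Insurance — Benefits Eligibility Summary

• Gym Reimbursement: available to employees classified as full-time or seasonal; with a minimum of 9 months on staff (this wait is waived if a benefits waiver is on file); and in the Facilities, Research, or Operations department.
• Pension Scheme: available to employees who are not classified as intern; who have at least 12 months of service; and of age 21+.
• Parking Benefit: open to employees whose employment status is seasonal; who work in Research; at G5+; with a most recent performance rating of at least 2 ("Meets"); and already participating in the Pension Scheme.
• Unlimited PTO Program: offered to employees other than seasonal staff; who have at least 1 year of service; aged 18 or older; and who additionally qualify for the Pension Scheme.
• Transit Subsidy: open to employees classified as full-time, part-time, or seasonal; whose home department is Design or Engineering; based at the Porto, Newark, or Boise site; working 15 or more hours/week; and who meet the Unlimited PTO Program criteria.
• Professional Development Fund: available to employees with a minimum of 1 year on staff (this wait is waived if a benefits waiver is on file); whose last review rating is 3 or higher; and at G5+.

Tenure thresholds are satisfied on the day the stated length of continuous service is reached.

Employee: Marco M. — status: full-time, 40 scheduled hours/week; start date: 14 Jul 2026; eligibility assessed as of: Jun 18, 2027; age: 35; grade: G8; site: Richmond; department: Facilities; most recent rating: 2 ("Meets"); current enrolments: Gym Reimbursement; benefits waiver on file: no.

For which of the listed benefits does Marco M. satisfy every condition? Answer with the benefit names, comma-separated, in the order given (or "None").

Service from 14 Jul 2026 to Jun 18, 2027: 339 days.
Gym Reimbursement — status full-time ✓; no waiver, service 339 days ≥ 9 months (≈270 days) ✓; dept Facilities ✓ → eligible.
Pension Scheme — status full-time ✓ (not excluded); service 339 days < 12 months (≈360 days) ✗ → not eligible.
Parking Benefit — status full-time ✗ (requires seasonal) → not eligible.
Unlimited PTO Program — status full-time ✓ (not excluded); service 339 days < 1 year (≈365 days) ✗ → not eligible.
Transit Subsidy — status full-time ✓; dept Facilities ✗ → not eligible.
Professional Development Fund — no waiver, service 339 days < 1 year (≈365 days) ✗ → not eligible.

Gym Reimbursement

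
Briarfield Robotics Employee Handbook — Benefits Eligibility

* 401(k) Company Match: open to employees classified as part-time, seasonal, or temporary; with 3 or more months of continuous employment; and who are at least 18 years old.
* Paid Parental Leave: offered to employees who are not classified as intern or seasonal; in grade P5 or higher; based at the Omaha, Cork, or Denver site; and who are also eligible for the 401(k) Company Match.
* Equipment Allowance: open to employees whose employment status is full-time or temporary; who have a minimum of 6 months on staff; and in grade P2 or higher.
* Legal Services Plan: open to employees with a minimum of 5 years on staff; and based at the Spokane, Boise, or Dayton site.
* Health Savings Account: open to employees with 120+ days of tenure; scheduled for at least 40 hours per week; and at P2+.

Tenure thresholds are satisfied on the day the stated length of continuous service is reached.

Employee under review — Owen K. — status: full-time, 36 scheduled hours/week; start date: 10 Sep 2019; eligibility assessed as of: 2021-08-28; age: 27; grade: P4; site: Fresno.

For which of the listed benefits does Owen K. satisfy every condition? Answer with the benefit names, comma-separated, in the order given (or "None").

Equipment Allowance

Service from 10 Sep 2019 to 2021-08-28: 718 days.
401(k) Company Match — status full-time ✗ (requires part-time, seasonal, or temporary) → not eligible.
Paid Parental Leave — status full-time ✓ (not excluded); grade P4 < P5 ✗ → not eligible.
Equipment Allowance — status full-time ✓; service 718 days ≥ 6 months (≈180 days) ✓; grade P4 ≥ P2 ✓ → eligible.
Legal Services Plan — service 718 days < 5 years (≈1825 days) ✗ → not eligible.
Health Savings Account — service 718 days ≥ 120 days ✓; 36 hrs/wk < 40 ✗ → not eligible.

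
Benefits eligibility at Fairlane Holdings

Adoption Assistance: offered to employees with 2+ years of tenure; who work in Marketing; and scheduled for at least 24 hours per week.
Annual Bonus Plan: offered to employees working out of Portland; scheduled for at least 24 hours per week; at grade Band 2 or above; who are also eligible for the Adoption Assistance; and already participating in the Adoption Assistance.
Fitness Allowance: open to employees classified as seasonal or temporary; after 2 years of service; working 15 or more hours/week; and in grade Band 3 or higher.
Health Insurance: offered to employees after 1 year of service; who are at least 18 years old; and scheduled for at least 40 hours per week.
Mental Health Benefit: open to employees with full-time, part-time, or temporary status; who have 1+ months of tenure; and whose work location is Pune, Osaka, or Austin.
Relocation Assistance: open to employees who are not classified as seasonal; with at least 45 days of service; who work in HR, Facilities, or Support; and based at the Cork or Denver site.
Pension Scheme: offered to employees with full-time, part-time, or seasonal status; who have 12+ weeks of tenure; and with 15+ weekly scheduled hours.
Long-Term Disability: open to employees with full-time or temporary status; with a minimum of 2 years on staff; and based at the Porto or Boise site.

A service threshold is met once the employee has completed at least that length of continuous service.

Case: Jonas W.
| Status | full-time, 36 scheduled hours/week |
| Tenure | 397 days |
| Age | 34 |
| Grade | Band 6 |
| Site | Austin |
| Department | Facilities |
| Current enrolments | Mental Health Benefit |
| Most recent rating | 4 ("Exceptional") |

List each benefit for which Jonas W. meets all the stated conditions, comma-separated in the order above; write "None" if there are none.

Adoption Assistance — service 397 days < 2 years (≈730 days) ✗ → not eligible.
Annual Bonus Plan — site Austin ✗ (not Portland) → not eligible.
Fitness Allowance — status full-time ✗ (requires seasonal or temporary) → not eligible.
Health Insurance — service 397 days ≥ 1 year (≈365 days) ✓; age 34 ≥ 18 ✓; 36 hrs/wk < 40 ✗ → not eligible.
Mental Health Benefit — status full-time ✓; service 397 days ≥ 1 month (≈30 days) ✓; site Austin ✓ → eligible.
Relocation Assistance — status full-time ✓ (not excluded); service 397 days ≥ 45 days ✓; dept Facilities ✓; site Austin ✗ (not Cork or Denver) → not eligible.
Pension Scheme — status full-time ✓; service 397 days ≥ 12 weeks (≈84 days) ✓; 36 hrs/wk ≥ 15 ✓ → eligible.
Long-Term Disability — status full-time ✓; service 397 days < 2 years (≈730 days) ✗ → not eligible.

Mental Health Benefit, Pension Scheme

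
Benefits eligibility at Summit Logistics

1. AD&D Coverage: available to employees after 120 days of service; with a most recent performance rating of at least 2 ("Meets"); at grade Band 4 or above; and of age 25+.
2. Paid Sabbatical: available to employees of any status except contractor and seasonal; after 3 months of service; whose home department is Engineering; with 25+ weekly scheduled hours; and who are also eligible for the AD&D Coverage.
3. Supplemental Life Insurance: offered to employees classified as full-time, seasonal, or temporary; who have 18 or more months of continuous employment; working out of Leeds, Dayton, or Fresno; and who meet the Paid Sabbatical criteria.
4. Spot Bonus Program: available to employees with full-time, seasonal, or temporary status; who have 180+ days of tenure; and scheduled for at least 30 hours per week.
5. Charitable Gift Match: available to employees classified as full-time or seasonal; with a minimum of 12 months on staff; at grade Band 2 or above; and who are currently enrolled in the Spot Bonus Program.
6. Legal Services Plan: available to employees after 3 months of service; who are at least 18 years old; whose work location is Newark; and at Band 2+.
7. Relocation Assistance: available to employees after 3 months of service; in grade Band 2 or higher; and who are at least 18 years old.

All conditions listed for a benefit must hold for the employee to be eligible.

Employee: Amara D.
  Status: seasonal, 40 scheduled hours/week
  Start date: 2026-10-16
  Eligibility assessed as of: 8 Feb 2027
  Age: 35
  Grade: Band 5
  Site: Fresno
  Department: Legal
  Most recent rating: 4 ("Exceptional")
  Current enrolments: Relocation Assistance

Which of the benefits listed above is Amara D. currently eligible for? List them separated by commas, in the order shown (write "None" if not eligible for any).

Service from 2026-10-16 to 8 Feb 2027: 115 days.
AD&D Coverage — service 115 days < 120 days ✗ → not eligible.
Paid Sabbatical — status seasonal ✗ (excluded) → not eligible.
Supplemental Life Insurance — status seasonal ✓; service 115 days < 18 months (≈540 days) ✗ → not eligible.
Spot Bonus Program — status seasonal ✓; service 115 days < 180 days ✗ → not eligible.
Charitable Gift Match — status seasonal ✓; service 115 days < 12 months (≈360 days) ✗ → not eligible.
Legal Services Plan — service 115 days ≥ 3 months (≈90 days) ✓; age 35 ≥ 18 ✓; site Fresno ✗ (not Newark) → not eligible.
Relocation Assistance — service 115 days ≥ 3 months (≈90 days) ✓; grade Band 5 ≥ Band 2 ✓; age 35 ≥ 18 ✓ → eligible.

Relocation Assistance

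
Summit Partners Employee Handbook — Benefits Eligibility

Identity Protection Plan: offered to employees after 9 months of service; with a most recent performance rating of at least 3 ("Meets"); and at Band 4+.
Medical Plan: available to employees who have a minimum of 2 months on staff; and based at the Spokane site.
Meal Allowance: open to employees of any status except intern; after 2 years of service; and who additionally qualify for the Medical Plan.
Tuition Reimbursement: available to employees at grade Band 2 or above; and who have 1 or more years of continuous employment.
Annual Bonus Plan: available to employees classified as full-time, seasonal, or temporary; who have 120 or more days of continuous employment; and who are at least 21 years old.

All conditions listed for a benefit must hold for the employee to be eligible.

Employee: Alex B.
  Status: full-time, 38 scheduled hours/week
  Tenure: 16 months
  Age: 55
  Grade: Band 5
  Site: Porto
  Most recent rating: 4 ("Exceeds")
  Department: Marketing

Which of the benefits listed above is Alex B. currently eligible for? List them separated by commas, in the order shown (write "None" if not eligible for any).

Identity Protection Plan — service 16 months ≥ 9 months ✓; rating 4 ≥ 3 ✓; grade Band 5 ≥ Band 4 ✓ → eligible.
Medical Plan — service 16 months ≥ 2 months ✓; site Porto ✗ (not Spokane) → not eligible.
Meal Allowance — status full-time ✓ (not excluded); service 16 months < 2 years (≈730 days) ✗ → not eligible.
Tuition Reimbursement — grade Band 5 ≥ Band 2 ✓; service 16 months ≥ 1 year (≈365 days) ✓ → eligible.
Annual Bonus Plan — status full-time ✓; service 16 months ≥ 120 days ✓; age 55 ≥ 21 ✓ → eligible.

Identity Protection Plan, Tuition Reimbursement, Annual Bonus Plan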